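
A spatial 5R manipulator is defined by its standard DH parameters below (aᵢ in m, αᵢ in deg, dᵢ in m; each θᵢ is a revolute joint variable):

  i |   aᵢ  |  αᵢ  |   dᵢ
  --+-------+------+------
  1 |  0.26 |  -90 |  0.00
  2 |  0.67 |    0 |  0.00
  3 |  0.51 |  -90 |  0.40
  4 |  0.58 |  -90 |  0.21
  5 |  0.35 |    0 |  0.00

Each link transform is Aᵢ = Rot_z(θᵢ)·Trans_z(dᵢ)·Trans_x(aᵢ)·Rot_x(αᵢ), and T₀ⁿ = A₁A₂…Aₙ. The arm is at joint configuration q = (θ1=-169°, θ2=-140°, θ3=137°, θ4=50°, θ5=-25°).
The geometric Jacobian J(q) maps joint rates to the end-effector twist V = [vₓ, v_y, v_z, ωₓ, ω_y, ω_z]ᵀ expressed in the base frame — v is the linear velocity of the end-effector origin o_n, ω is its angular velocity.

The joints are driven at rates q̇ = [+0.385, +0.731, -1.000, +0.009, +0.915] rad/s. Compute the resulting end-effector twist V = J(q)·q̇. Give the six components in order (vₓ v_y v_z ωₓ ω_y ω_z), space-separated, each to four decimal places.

o_n = [-0.8899, 0.1197, 0.1301]
J₁: ẑ×o_n = [-0.1197, -0.8899, 0.0000], ω = ẑ
J2: z=[0.1908, -0.9816, 0.0000] o=[-0.2552, -0.0496, 0.0000] → [-0.1277, -0.0248, -0.5907, 0.1908, -0.9816, 0.0000]
J3: z=[0.1908, -0.9816, 0.0000] o=[0.2486, 0.0483, 0.4307] → [0.2950, 0.0573, -1.1040, 0.1908, -0.9816, 0.0000]
J4: z=[-0.0514, -0.0100, -0.9986] o=[-0.1750, -0.4415, 0.4574] → [0.5637, 0.6971, -0.0360, -0.0514, -0.0100, -0.9986]
J5: z=[0.6283, 0.7769, -0.0401] o=[-0.6361, -0.0785, 0.2672] → [-0.0985, 0.0963, 0.3217, 0.6283, 0.7769, -0.0401]
V = J·q̇ = [-0.5196, -0.3237, 0.9662, 0.5231, 0.9749, 0.3393]

-0.5196 -0.3237 0.9662 0.5231 0.9749 0.3393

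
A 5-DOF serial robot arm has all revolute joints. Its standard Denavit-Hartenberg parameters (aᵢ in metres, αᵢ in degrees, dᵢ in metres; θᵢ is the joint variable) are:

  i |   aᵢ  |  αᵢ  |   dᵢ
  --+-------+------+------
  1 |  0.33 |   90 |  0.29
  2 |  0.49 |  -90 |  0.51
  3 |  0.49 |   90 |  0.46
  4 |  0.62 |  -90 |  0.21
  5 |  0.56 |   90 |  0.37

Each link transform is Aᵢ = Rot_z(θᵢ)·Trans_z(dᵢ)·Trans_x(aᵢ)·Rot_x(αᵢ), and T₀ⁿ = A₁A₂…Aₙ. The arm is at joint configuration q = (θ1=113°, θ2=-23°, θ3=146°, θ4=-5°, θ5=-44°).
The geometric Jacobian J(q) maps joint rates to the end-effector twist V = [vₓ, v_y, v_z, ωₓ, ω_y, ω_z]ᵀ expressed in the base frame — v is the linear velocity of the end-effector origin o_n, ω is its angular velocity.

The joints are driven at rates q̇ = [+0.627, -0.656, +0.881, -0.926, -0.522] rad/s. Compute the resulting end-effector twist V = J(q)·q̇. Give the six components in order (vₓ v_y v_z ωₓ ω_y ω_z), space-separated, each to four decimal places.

o_n = [-0.8600, -0.1454, 1.1476]
J₁: ẑ×o_n = [0.1454, -0.8600, 0.0000], ω = ẑ
J2: z=[0.9205, 0.3907, 0.0000] o=[-0.1289, 0.3038, 0.2900] → [0.3351, -0.7894, -0.1278, 0.9205, 0.3907, 0.0000]
J3: z=[-0.1527, 0.3597, 0.9205] o=[0.1643, 0.9182, 0.0985] → [1.3564, -0.7827, 0.5308, -0.1527, 0.3597, 0.9205]
J4: z=[-0.9643, 0.1499, -0.2185] o=[-0.0121, 0.6324, 0.6807] → [-0.1000, 0.6354, 0.8771, -0.9643, 0.1499, -0.2185]
J5: z=[-0.1710, 0.2780, 0.9452] o=[-0.3401, 0.0756, 0.7851] → [0.3097, -0.4295, 0.1823, -0.1710, 0.2780, 0.9452]
V = J·q̇ = [0.9972, -1.0751, -0.3559, 0.2438, -0.2234, 1.1469]

0.9972 -1.0751 -0.3559 0.2438 -0.2234 1.1469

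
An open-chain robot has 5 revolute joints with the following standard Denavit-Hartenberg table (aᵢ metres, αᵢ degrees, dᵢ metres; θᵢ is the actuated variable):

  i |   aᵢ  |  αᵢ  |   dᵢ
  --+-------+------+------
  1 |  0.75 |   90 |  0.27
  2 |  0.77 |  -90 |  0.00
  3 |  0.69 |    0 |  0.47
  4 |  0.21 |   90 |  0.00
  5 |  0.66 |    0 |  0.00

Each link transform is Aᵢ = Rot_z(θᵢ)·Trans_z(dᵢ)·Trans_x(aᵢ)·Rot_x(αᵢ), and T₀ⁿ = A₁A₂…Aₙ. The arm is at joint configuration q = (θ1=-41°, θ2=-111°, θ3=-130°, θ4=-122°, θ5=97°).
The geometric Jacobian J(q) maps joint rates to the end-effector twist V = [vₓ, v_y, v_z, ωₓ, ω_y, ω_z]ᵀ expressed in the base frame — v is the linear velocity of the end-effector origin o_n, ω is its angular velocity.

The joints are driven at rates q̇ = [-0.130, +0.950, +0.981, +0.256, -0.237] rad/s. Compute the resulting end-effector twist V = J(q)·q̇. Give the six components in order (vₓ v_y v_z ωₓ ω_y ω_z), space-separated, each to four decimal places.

0.0026 -0.7411 0.5965 0.2612 -1.5829 -0.3629

o_n = [1.0153, -1.4197, -0.4006]
J₁: ẑ×o_n = [1.4197, 1.0153, -0.0000], ω = ẑ
J2: z=[-0.6561, -0.7547, 0.0000] o=[0.5660, -0.4920, 0.2700] → [0.5061, -0.4400, 0.9477, -0.6561, -0.7547, 0.0000]
J3: z=[0.7046, -0.6125, -0.3584] o=[0.3578, -0.3110, -0.4489] → [-0.4269, -0.2696, -0.3784, 0.7046, -0.6125, -0.3584]
J4: z=[0.7046, -0.6125, -0.3584] o=[0.4621, -1.1021, -0.2032] → [0.0071, -0.0592, 0.1150, 0.7046, -0.6125, -0.3584]
J5: z=[-0.0545, 0.4568, -0.8879] o=[0.6107, -0.9666, -0.1426] → [-0.5202, -0.3733, -0.1602, -0.0545, 0.4568, -0.8879]
V = J·q̇ = [0.0026, -0.7411, 0.5965, 0.2612, -1.5829, -0.3629]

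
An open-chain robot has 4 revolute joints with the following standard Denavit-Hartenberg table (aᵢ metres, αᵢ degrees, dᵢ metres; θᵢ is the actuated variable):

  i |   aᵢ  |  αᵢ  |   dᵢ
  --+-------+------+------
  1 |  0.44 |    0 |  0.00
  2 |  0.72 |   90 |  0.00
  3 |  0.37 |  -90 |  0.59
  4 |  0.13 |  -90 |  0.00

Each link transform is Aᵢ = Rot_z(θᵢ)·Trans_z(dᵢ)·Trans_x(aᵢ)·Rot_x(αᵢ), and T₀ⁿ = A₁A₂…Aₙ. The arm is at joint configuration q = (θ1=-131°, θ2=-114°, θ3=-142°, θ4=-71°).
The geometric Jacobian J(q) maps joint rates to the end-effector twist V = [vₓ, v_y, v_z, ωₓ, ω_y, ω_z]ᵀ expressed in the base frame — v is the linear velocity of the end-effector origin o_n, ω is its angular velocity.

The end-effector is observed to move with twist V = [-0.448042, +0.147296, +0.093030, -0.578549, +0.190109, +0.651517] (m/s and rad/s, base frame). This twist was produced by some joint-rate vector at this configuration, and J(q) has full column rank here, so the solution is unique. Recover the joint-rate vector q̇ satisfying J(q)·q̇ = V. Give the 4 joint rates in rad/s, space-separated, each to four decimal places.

o_n = [0.1905, 0.3273, -0.2539]
J₁: ẑ×o_n = [-0.3273, 0.1905, 0.0000], ω = ẑ
J2: z=[0.0000, 0.0000, 1.0000] o=[-0.2887, -0.3321, 0.0000] → [-0.6594, 0.4792, 0.0000, 0.0000, 0.0000, 1.0000]
J3: z=[0.9063, 0.4226, 0.0000] o=[-0.5930, 0.3205, 0.0000] → [-0.1073, 0.2301, -0.3249, 0.9063, 0.4226, 0.0000]
J4: z=[-0.2602, 0.5580, -0.7880] o=[0.0650, 0.3056, -0.2278] → [0.0026, -0.1057, -0.0757, -0.2602, 0.5580, -0.7880]
q̇ = J⁺·V = [0.8550, 0.3300, -0.4440, 0.6770]

0.8550 0.3300 -0.4440 0.6770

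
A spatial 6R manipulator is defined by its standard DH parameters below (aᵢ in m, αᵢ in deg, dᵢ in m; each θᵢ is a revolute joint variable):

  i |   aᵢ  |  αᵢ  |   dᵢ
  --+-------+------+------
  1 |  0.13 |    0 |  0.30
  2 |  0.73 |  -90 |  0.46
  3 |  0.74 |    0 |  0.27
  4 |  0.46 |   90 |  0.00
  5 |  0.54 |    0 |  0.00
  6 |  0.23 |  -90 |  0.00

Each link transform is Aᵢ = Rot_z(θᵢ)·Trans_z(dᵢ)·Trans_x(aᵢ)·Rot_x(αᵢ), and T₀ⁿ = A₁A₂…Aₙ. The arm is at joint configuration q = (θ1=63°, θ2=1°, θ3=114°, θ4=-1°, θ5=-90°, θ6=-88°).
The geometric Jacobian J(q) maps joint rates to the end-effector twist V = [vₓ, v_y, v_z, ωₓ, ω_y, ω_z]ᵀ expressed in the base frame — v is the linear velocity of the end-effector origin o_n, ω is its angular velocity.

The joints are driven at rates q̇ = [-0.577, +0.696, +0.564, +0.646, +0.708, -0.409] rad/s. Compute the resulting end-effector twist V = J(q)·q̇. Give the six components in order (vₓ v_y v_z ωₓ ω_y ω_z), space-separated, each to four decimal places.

o_n = [0.4576, 0.2987, -0.1279]
J₁: ẑ×o_n = [-0.2987, 0.4576, 0.0000], ω = ẑ
J2: z=[0.0000, 0.0000, 1.0000] o=[0.0590, 0.1158, 0.3000] → [-0.1829, 0.3985, 0.0000, 0.0000, 0.0000, 1.0000]
J3: z=[-0.8988, 0.4384, 0.0000] o=[0.3790, 0.7720, 0.7600] → [-0.3892, -0.7980, 0.3909, -0.8988, 0.4384, 0.0000]
J4: z=[-0.8988, 0.4384, 0.0000] o=[0.0044, 0.6198, 0.0840] → [-0.0929, -0.1904, 0.0899, -0.8988, 0.4384, 0.0000]
J5: z=[0.4035, 0.8273, -0.3907] o=[-0.0744, 0.4582, -0.3395] → [0.1127, -0.2932, -0.5045, 0.4035, 0.8273, -0.3907]
J6: z=[0.4035, 0.8273, -0.3907] o=[0.4110, 0.2215, -0.3395] → [0.2052, -0.1036, -0.0074, 0.4035, 0.8273, -0.3907]
V = J·q̇ = [-0.2386, -0.7249, -0.0756, -0.9669, 0.7778, 0.0022]

-0.2386 -0.7249 -0.0756 -0.9669 0.7778 0.0022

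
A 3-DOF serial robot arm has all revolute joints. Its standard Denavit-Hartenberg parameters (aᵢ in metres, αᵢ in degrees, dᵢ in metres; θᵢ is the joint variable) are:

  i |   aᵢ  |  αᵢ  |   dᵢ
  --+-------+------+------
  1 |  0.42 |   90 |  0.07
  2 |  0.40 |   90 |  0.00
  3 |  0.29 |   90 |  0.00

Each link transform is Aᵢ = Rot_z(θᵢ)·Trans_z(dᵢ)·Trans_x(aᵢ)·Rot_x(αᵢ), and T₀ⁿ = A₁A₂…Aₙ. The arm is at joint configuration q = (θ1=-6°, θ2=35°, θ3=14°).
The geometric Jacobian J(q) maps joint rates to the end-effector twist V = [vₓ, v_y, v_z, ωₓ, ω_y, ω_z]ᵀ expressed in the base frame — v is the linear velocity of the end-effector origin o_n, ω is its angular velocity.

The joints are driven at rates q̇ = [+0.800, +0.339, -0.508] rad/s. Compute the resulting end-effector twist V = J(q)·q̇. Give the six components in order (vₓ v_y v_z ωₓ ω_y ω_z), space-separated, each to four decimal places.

0.0498 0.9253 0.2097 -0.3252 -0.3067 1.2161

o_n = [0.9655, -0.1720, 0.4608]
J₁: ẑ×o_n = [0.1720, 0.9655, -0.0000], ω = ẑ
J2: z=[-0.1045, -0.9945, 0.0000] o=[0.4177, -0.0439, 0.0700] → [-0.3887, 0.0409, 0.5582, -0.1045, -0.9945, 0.0000]
J3: z=[0.5704, -0.0600, -0.8192] o=[0.7436, -0.0782, 0.2994] → [-0.0866, -0.2738, -0.0402, 0.5704, -0.0600, -0.8192]
V = J·q̇ = [0.0498, 0.9253, 0.2097, -0.3252, -0.3067, 1.2161]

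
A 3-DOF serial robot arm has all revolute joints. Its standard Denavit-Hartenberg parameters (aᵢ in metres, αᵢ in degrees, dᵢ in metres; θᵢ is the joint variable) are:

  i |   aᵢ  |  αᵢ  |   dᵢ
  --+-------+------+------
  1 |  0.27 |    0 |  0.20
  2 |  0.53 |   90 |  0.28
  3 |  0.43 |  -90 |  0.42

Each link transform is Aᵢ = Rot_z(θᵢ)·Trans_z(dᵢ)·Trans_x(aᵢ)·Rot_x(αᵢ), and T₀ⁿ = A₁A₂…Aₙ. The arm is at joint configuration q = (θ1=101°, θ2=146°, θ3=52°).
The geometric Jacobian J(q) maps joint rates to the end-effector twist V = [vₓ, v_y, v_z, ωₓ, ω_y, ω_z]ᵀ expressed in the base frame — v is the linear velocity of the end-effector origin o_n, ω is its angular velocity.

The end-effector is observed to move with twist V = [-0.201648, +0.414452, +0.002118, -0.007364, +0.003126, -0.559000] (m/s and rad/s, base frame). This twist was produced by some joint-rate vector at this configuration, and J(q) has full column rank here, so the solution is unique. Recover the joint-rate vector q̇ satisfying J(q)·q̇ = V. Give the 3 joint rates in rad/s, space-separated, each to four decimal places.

o_n = [-0.7487, -0.3024, 0.8188]
J₁: ẑ×o_n = [0.3024, -0.7487, 0.0000], ω = ẑ
J2: z=[0.0000, 0.0000, 1.0000] o=[-0.0515, 0.2650, 0.2000] → [0.5674, -0.6971, 0.0000, 0.0000, 0.0000, 1.0000]
J3: z=[-0.9205, 0.3907, 0.0000] o=[-0.2586, -0.2228, 0.4800] → [0.1324, 0.3119, 0.2647, -0.9205, 0.3907, 0.0000]
q̇ = J⁺·V = [-0.4320, -0.1270, 0.0080]

-0.4320 -0.1270 0.0080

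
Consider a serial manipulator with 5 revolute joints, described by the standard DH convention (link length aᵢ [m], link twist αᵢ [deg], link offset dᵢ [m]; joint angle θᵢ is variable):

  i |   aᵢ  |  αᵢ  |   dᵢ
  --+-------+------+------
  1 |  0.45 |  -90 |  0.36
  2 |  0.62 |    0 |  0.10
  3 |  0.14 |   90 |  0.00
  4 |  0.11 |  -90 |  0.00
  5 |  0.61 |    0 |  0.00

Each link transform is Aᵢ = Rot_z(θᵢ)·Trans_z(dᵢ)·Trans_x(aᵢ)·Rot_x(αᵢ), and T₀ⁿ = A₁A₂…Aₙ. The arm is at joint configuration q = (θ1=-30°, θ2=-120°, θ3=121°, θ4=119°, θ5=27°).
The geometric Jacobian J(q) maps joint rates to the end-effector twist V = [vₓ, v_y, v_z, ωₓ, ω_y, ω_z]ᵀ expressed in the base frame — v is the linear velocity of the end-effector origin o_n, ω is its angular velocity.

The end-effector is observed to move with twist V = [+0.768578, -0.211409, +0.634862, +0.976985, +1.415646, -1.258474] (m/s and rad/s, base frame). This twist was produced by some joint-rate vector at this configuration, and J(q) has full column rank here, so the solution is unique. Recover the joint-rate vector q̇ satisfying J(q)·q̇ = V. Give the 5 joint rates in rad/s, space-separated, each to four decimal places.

-0.8610 0.8110 0.8230 -0.3950 -0.1660

o_n = [0.2997, 0.6024, 0.6231]
J₁: ẑ×o_n = [-0.6024, 0.2997, 0.0000], ω = ẑ
J2: z=[0.5000, 0.8660, 0.0000] o=[0.3897, -0.2250, 0.3600] → [0.2279, -0.1316, 0.4916, 0.5000, 0.8660, 0.0000]
J3: z=[0.5000, 0.8660, 0.0000] o=[0.1712, 0.0166, 0.8969] → [-0.2371, 0.1369, 0.1816, 0.5000, 0.8660, 0.0000]
J4: z=[0.0151, -0.0087, 0.9998] o=[0.2925, -0.0534, 0.8945] → [-0.6533, 0.0114, 0.0100, 0.0151, -0.0087, 0.9998]
J5: z=[-0.9997, 0.0174, 0.0153] o=[0.2944, 0.0566, 0.8954] → [-0.0131, -0.2721, -0.5458, -0.9997, 0.0174, 0.0153]
q̇ = J⁺·V = [-0.8610, 0.8110, 0.8230, -0.3950, -0.1660]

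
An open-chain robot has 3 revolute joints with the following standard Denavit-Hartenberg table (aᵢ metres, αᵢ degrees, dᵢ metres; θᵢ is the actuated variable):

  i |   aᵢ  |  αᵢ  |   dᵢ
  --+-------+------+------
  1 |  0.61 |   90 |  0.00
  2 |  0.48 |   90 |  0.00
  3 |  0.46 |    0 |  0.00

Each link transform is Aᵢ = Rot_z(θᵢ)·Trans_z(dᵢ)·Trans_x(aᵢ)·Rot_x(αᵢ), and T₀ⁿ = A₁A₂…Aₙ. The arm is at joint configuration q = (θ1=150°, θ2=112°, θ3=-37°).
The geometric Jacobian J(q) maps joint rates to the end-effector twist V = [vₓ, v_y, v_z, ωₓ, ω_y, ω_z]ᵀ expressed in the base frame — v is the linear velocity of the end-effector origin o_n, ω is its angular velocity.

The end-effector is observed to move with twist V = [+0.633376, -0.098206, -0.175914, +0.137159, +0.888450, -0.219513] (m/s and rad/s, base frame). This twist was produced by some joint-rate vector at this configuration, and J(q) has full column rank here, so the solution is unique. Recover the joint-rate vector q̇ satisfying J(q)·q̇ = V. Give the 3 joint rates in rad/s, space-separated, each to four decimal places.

o_n = [-0.3918, -0.0935, 0.7857]
J₁: ẑ×o_n = [0.0935, -0.3918, 0.0000], ω = ẑ
J2: z=[0.5000, 0.8660, 0.0000] o=[-0.5283, 0.3050, 0.0000] → [0.6804, -0.3928, -0.3174, 0.5000, 0.8660, 0.0000]
J3: z=[-0.8030, 0.4636, 0.3746] o=[-0.3726, 0.2151, 0.4450] → [0.2735, 0.2663, 0.2567, -0.8030, 0.4636, 0.3746]
q̇ = J⁺·V = [-0.3510, 0.8380, 0.3510]

-0.3510 0.8380 0.3510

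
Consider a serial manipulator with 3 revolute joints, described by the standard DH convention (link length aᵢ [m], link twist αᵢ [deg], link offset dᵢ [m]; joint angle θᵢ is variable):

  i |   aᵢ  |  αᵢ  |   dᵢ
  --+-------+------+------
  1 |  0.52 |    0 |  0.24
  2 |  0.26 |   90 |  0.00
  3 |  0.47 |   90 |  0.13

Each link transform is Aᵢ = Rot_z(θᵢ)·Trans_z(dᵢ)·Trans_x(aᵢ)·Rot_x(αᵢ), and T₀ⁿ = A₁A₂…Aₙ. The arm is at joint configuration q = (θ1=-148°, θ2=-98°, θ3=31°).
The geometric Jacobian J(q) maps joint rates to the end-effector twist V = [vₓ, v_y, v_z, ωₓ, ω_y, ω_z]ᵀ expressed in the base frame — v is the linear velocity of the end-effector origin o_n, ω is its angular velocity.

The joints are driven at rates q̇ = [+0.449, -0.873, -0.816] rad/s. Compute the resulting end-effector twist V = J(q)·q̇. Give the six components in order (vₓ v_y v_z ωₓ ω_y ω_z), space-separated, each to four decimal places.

o_n = [-0.5918, 0.3829, 0.4821]
J₁: ẑ×o_n = [-0.3829, -0.5918, 0.0000], ω = ẑ
J2: z=[0.0000, 0.0000, 1.0000] o=[-0.4410, -0.2756, 0.2400] → [-0.6584, -0.1509, 0.0000, 0.0000, 0.0000, 1.0000]
J3: z=[0.9135, 0.4067, 0.0000] o=[-0.5467, -0.0380, 0.2400] → [0.0985, -0.2211, 0.4029, 0.9135, 0.4067, 0.0000]
V = J·q̇ = [0.3226, 0.0464, -0.3287, -0.7455, -0.3319, -0.4240]

0.3226 0.0464 -0.3287 -0.7455 -0.3319 -0.4240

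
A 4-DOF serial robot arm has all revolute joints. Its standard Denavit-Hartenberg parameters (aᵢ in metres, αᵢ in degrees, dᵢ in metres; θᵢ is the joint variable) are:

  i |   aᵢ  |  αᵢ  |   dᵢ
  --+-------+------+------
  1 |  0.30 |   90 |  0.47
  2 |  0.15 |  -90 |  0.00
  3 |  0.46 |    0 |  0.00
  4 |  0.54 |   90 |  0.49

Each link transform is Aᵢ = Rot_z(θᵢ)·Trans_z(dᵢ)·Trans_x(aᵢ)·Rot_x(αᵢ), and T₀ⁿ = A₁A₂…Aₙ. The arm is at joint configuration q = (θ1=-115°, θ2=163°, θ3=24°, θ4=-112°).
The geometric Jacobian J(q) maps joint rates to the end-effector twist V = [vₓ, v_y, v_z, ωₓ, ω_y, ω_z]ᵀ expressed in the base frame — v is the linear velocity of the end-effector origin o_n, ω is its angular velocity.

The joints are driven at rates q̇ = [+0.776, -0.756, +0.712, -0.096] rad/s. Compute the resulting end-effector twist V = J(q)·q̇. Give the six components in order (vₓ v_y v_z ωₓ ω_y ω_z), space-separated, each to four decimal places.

0.0553 0.1298 0.5924 0.7613 -0.1563 0.1869

o_n = [-0.1477, 0.5175, 0.1736]
J₁: ẑ×o_n = [-0.5175, -0.1477, 0.0000], ω = ẑ
J2: z=[-0.9063, 0.4226, 0.0000] o=[-0.1268, -0.2719, 0.4700] → [-0.1252, -0.2686, -0.7066, -0.9063, 0.4226, 0.0000]
J3: z=[0.1236, 0.2650, -0.9563] o=[-0.0662, -0.1419, 0.5139] → [0.5404, 0.1200, 0.1031, 0.1236, 0.2650, -0.9563]
J4: z=[0.1236, 0.2650, -0.9563] o=[0.2732, 0.1433, 0.6367] → [0.2352, 0.4598, 0.1578, 0.1236, 0.2650, -0.9563]
V = J·q̇ = [0.0553, 0.1298, 0.5924, 0.7613, -0.1563, 0.1869]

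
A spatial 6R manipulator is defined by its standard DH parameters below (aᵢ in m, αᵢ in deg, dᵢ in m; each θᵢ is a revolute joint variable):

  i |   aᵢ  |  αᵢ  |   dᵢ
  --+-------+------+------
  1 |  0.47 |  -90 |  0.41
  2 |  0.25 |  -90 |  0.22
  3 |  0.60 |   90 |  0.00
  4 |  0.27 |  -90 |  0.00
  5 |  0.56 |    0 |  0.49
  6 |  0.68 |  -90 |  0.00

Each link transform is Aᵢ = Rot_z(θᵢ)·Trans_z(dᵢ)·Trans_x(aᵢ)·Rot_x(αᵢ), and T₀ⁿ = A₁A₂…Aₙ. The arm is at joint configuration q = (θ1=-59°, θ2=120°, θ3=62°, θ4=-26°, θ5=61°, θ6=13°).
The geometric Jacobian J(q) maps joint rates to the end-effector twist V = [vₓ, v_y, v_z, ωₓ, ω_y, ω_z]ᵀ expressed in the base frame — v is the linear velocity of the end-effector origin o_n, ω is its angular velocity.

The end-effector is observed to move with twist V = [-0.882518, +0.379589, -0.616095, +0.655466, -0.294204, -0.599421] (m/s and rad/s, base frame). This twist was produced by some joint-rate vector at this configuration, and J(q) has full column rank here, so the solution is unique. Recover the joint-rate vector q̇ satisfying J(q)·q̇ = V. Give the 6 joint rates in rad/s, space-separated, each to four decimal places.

-0.5170 0.2690 -0.0810 -0.1310 -0.3390 -0.1850

o_n = [-1.1780, -1.1746, 0.5306]
J₁: ẑ×o_n = [1.1746, -1.1780, 0.0000], ω = ẑ
J2: z=[0.8572, 0.5150, 0.0000] o=[0.2421, -0.4029, 0.4100] → [0.0621, -0.1034, 0.0699, 0.8572, 0.5150, 0.0000]
J3: z=[-0.4460, 0.7423, 0.5000] o=[0.3663, -0.1824, 0.1935] → [0.7463, -0.6218, 1.5889, -0.4460, 0.7423, 0.5000]
J4: z=[0.1750, 0.6202, -0.7647] o=[-0.1604, -0.3345, -0.0505] → [-0.2819, 0.6764, 0.4841, 0.1750, 0.6202, -0.7647]
J5: z=[-0.7857, 0.5561, 0.2712] o=[-0.3206, -0.4839, -0.2083] → [0.5982, 0.3480, 1.0194, -0.7857, 0.5561, 0.2712]
J6: z=[-0.7857, 0.5561, 0.2712] o=[-0.9524, -0.6655, 0.1404] → [0.3551, 0.2454, 0.5255, -0.7857, 0.5561, 0.2712]
q̇ = J⁺·V = [-0.5170, 0.2690, -0.0810, -0.1310, -0.3390, -0.1850]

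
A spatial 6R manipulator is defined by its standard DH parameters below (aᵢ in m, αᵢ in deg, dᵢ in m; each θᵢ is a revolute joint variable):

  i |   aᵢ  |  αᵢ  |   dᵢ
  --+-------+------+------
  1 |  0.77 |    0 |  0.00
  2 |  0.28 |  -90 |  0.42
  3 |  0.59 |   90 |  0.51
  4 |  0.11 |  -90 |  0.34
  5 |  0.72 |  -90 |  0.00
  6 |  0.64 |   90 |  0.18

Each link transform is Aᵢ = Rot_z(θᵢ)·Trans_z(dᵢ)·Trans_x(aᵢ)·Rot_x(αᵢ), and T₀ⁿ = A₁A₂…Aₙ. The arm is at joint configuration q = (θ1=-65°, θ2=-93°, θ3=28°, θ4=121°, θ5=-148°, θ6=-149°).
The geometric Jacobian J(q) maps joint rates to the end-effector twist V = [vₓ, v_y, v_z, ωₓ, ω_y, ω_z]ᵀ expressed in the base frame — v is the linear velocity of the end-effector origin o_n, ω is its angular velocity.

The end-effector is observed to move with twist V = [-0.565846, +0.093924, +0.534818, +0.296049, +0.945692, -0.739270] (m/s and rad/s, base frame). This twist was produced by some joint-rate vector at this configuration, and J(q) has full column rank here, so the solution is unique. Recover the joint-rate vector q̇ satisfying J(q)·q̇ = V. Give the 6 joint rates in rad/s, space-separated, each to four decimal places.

-0.9010 0.2990 -0.6720 -0.6920 0.4690 0.3250

o_n = [-0.2678, -1.3600, 0.8054]
J₁: ẑ×o_n = [1.3600, -0.2678, 0.0000], ω = ẑ
J2: z=[0.0000, 0.0000, 1.0000] o=[0.3254, -0.6979, 0.0000] → [0.6621, -0.5933, 0.0000, 0.0000, 0.0000, 1.0000]
J3: z=[0.3746, -0.9272, 0.0000] o=[0.0658, -0.8027, 0.4200] → [-0.3573, -0.1444, -0.5181, 0.3746, -0.9272, 0.0000]
J4: z=[-0.4353, -0.1759, 0.8829] o=[-0.2262, -1.4708, 0.1430] → [-0.2143, 0.2515, -0.0555, -0.4353, -0.1759, 0.8829]
J5: z=[0.5088, 0.7610, 0.4024] o=[-0.2924, -1.5992, 0.4698] → [0.1591, -0.1608, 0.1030, 0.5088, 0.7610, 0.4024]
J6: z=[0.0244, -0.4800, 0.8769] o=[-0.9120, -1.2851, 0.6591] → [-0.0045, 0.5613, 0.3074, 0.0244, -0.4800, 0.8769]
q̇ = J⁺·V = [-0.9010, 0.2990, -0.6720, -0.6920, 0.4690, 0.3250]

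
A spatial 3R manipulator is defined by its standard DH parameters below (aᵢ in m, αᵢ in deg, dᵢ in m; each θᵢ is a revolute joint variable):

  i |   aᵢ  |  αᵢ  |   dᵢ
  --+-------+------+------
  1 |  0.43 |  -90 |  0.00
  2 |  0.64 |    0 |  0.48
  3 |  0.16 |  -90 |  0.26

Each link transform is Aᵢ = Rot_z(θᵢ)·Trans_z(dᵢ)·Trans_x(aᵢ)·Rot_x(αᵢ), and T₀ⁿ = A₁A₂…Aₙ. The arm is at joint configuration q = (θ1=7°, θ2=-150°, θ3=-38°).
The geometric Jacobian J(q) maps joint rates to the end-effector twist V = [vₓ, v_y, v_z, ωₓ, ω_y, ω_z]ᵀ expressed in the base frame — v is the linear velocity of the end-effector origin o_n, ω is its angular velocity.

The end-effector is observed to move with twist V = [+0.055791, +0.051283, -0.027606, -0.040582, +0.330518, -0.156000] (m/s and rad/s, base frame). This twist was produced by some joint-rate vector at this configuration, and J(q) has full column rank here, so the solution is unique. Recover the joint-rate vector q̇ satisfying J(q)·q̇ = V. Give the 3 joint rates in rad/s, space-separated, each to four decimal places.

o_n = [-0.3708, 0.7000, 0.2977]
J₁: ẑ×o_n = [-0.7000, -0.3708, 0.0000], ω = ẑ
J2: z=[-0.1219, 0.9925, 0.0000] o=[0.4268, 0.0524, 0.0000] → [0.2955, 0.0363, 0.7127, -0.1219, 0.9925, 0.0000]
J3: z=[-0.1219, 0.9925, 0.0000] o=[-0.1818, 0.4613, 0.3200] → [-0.0221, -0.0027, 0.1584, -0.1219, 0.9925, 0.0000]
q̇ = J⁺·V = [-0.1560, -0.1450, 0.4780]

-0.1560 -0.1450 0.4780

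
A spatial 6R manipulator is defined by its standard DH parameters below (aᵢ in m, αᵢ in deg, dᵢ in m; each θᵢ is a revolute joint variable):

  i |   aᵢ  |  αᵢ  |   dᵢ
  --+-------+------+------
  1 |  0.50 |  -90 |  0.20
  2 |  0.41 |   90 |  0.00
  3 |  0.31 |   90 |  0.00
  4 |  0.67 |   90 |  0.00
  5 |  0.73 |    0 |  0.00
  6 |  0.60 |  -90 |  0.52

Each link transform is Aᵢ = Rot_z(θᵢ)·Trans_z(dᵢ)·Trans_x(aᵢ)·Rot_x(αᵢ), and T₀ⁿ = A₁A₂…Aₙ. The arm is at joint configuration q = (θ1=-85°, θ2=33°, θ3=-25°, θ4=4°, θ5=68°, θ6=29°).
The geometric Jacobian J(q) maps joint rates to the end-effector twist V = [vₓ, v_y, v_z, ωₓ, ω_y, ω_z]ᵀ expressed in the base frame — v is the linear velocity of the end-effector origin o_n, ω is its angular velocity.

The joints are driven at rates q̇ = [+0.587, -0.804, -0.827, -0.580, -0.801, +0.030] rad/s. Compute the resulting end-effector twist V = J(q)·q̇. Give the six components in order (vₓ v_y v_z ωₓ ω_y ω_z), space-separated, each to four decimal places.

o_n = [-1.5671, -1.2077, -0.7141]
J₁: ẑ×o_n = [1.2077, -1.5671, 0.0000], ω = ẑ
J2: z=[0.9962, 0.0872, 0.0000] o=[0.0436, -0.4981, 0.2000] → [-0.0797, 0.9106, -0.5666, 0.9962, 0.0872, 0.0000]
J3: z=[0.0475, -0.5426, 0.8387] o=[0.0735, -0.8406, -0.0233] → [0.6826, -1.3432, -0.9076, 0.0475, -0.5426, 0.8387]
J4: z=[-0.9338, 0.2741, 0.2302] o=[-0.0364, -1.0868, -0.1763] → [-0.1196, -0.8544, 0.5325, -0.9338, 0.2741, 0.2302]
J5: z=[-0.0721, 0.4859, -0.8711] o=[-0.2713, -1.6429, -0.4670] → [0.2590, 1.1109, 0.5982, -0.0721, 0.4859, -0.8711]
J6: z=[-0.0721, 0.4859, -0.8711] o=[-0.9992, -1.6843, -0.4299] → [0.2771, 0.4742, 0.2416, -0.0721, 0.4859, -0.8711]
V = J·q̇ = [0.0786, -0.9212, 0.4253, -0.2430, -0.1549, 0.4315]

0.0786 -0.9212 0.4253 -0.2430 -0.1549 0.4315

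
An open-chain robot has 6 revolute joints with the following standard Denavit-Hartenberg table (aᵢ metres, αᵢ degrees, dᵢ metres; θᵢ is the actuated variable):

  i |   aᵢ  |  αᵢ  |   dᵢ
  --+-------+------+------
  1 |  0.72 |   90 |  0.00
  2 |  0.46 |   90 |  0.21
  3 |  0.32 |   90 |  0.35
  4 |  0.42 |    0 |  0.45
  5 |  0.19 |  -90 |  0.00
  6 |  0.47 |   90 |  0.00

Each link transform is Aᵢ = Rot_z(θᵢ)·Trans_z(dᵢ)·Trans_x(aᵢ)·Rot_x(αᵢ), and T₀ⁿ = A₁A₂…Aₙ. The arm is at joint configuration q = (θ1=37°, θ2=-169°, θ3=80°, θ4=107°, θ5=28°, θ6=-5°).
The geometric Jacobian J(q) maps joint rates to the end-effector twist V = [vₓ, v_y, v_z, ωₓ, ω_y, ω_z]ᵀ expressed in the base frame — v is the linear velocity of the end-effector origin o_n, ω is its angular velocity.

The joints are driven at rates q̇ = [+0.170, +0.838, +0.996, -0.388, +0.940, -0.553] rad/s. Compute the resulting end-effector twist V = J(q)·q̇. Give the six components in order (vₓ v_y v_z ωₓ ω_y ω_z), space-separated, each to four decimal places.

-0.9062 -1.1502 -1.2658 -0.0124 -1.4208 1.4149

o_n = [-0.3975, -0.1250, 1.0236]
J₁: ẑ×o_n = [0.1250, -0.3975, 0.0000], ω = ẑ
J2: z=[0.6018, -0.7986, 0.0000] o=[0.5750, 0.4333, 0.0000] → [-0.8175, -0.6160, -1.1127, 0.6018, -0.7986, 0.0000]
J3: z=[-0.1524, -0.1148, 0.9816] o=[0.3408, -0.0062, -0.0878] → [-0.0110, -0.5554, -0.0667, -0.1524, -0.1148, 0.9816]
J4: z=[-0.8766, -0.4431, -0.1879] o=[0.4335, -0.3309, 0.2452] → [-0.3062, 0.8385, -0.5487, -0.8766, -0.4431, -0.1879]
J5: z=[-0.8766, -0.4431, -0.1879] o=[-0.0782, -0.4672, 0.5590] → [-0.1416, 0.4672, -0.4415, -0.8766, -0.4431, -0.1879]
J6: z=[-0.2151, 0.7099, -0.6707] o=[-0.1600, -0.3632, 0.6953] → [0.3928, 0.2299, 0.1174, -0.2151, 0.7099, -0.6707]
V = J·q̇ = [-0.9062, -1.1502, -1.2658, -0.0124, -1.4208, 1.4149]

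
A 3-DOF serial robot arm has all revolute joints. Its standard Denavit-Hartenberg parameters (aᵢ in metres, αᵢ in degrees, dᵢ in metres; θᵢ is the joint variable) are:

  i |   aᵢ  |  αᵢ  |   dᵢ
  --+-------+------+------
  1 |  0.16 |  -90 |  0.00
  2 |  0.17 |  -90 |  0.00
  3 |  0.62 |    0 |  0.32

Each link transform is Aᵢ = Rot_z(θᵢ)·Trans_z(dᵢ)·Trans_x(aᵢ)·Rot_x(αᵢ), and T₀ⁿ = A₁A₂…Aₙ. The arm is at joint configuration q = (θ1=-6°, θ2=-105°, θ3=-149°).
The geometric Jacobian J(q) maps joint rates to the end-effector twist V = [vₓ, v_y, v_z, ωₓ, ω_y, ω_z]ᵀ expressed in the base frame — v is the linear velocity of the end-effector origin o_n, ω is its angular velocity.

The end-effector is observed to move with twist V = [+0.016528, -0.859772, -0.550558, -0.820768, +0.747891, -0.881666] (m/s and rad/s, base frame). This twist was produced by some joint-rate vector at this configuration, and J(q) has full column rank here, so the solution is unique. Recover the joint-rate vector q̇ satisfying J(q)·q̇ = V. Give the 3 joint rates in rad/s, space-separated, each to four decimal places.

-0.6420 0.6580 -0.9260

o_n = [0.5929, 0.2588, -0.2663]
J₁: ẑ×o_n = [-0.2588, 0.5929, 0.0000], ω = ẑ
J2: z=[0.1045, 0.9945, 0.0000] o=[0.1591, -0.0167, 0.0000] → [-0.2648, 0.0278, -0.4026, 0.1045, 0.9945, 0.0000]
J3: z=[0.9606, -0.1010, 0.2588] o=[0.1154, -0.0121, 0.1642] → [-0.0266, 0.5372, 0.3084, 0.9606, -0.1010, 0.2588]
q̇ = J⁺·V = [-0.6420, 0.6580, -0.9260]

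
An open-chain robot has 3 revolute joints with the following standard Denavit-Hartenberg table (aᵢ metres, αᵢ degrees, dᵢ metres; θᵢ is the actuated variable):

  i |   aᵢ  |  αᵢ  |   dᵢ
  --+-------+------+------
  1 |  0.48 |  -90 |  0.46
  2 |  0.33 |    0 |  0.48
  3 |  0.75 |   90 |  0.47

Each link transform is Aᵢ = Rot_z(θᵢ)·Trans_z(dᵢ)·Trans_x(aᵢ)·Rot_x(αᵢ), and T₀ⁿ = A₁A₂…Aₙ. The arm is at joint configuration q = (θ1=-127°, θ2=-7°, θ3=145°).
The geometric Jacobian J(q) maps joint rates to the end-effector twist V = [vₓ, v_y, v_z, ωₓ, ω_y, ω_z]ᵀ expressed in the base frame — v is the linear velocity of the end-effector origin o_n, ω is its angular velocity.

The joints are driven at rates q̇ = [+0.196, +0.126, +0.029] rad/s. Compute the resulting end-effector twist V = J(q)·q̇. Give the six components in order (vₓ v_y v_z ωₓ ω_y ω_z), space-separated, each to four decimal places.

0.1950 0.1773 0.0451 0.1238 -0.0933 0.1960

o_n = [0.6081, -0.7715, -0.0016]
J₁: ẑ×o_n = [0.7715, 0.6081, -0.0000], ω = ẑ
J2: z=[0.7986, -0.6018, 0.0000] o=[-0.2889, -0.3833, 0.4600] → [0.2778, 0.3687, 0.2298, 0.7986, -0.6018, 0.0000]
J3: z=[0.7986, -0.6018, 0.0000] o=[-0.1026, -0.9338, 0.5002] → [0.3020, 0.4008, 0.5574, 0.7986, -0.6018, 0.0000]
V = J·q̇ = [0.1950, 0.1773, 0.0451, 0.1238, -0.0933, 0.1960]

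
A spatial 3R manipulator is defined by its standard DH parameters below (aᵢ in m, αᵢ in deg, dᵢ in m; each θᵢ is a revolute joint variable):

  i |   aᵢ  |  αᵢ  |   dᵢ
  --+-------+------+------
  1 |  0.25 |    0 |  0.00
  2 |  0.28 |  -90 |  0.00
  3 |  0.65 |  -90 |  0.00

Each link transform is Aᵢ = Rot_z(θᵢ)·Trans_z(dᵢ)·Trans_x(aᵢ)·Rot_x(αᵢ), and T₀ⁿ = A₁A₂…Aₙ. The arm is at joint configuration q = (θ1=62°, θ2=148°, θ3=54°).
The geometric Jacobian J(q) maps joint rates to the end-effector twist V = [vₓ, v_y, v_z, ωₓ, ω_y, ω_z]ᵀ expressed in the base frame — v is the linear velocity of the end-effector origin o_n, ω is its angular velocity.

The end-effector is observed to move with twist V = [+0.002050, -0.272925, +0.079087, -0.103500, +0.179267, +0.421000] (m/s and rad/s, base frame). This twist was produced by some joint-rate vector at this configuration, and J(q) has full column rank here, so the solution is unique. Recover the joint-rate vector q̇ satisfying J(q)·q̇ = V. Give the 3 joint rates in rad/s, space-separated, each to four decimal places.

o_n = [-0.4560, -0.1103, -0.5259]
J₁: ẑ×o_n = [0.1103, -0.4560, 0.0000], ω = ẑ
J2: z=[0.0000, 0.0000, 1.0000] o=[0.1174, 0.2207, 0.0000] → [0.3310, -0.5734, 0.0000, 0.0000, 0.0000, 1.0000]
J3: z=[0.5000, -0.8660, 0.0000] o=[-0.1251, 0.0807, 0.0000] → [0.4554, 0.2629, -0.3821, 0.5000, -0.8660, 0.0000]
q̇ = J⁺·V = [0.1950, 0.2260, -0.2070]

0.1950 0.2260 -0.2070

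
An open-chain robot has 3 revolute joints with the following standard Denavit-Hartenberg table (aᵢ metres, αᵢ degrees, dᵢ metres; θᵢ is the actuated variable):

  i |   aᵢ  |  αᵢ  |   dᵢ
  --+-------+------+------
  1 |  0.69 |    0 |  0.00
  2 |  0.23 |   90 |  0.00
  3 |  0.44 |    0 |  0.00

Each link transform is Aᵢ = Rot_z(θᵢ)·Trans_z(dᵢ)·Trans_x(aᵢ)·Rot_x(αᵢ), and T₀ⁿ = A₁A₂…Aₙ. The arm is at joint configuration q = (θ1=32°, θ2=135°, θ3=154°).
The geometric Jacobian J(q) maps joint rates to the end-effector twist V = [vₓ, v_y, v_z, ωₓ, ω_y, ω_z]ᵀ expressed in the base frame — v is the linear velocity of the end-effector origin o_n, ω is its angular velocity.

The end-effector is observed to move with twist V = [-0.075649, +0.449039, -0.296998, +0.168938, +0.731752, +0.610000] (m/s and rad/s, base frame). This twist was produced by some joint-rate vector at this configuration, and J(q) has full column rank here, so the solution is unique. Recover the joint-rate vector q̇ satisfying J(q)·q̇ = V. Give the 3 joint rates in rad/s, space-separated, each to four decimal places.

0.6550 -0.0450 0.7510

o_n = [0.7464, 0.3284, 0.1929]
J₁: ẑ×o_n = [-0.3284, 0.7464, 0.0000], ω = ẑ
J2: z=[0.0000, 0.0000, 1.0000] o=[0.5852, 0.3656, 0.0000] → [0.0372, 0.1612, -0.0000, 0.0000, 0.0000, 1.0000]
J3: z=[0.2250, 0.9744, 0.0000] o=[0.3610, 0.4174, 0.0000] → [0.1879, -0.0434, -0.3955, 0.2250, 0.9744, 0.0000]
q̇ = J⁺·V = [0.6550, -0.0450, 0.7510]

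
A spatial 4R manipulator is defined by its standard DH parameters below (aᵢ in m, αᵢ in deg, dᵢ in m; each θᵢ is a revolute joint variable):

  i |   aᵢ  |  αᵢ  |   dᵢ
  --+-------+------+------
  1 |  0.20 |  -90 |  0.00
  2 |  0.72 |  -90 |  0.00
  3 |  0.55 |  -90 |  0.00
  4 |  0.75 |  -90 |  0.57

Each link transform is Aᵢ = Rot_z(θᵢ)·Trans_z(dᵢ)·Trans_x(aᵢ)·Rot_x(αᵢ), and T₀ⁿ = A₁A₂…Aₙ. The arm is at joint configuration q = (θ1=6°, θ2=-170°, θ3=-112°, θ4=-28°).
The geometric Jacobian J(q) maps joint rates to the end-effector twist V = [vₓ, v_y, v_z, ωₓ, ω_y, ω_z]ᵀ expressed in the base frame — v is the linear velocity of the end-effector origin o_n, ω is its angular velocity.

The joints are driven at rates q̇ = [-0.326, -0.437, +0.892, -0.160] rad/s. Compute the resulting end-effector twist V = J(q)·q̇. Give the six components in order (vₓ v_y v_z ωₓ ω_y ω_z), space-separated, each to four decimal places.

-0.9532 -0.0486 0.0000 0.3513 -0.4628 0.5267

o_n = [-0.6581, 1.2757, 0.4847]
J₁: ẑ×o_n = [-1.2757, -0.6581, 0.0000], ω = ẑ
J2: z=[-0.1045, 0.9945, 0.0000] o=[0.1989, 0.0209, 0.0000] → [0.4820, 0.0507, 0.7212, -0.1045, 0.9945, 0.0000]
J3: z=[0.1727, 0.0182, 0.9848] o=[-0.5063, -0.0532, 0.1250] → [-1.3022, -0.2117, 0.2322, 0.1727, 0.0182, 0.9848]
J4: z=[-0.9473, 0.2771, 0.1610] o=[-0.3578, 0.4752, 0.0892] → [-0.0193, 0.3262, -0.6751, -0.9473, 0.2771, 0.1610]
V = J·q̇ = [-0.9532, -0.0486, 0.0000, 0.3513, -0.4628, 0.5267]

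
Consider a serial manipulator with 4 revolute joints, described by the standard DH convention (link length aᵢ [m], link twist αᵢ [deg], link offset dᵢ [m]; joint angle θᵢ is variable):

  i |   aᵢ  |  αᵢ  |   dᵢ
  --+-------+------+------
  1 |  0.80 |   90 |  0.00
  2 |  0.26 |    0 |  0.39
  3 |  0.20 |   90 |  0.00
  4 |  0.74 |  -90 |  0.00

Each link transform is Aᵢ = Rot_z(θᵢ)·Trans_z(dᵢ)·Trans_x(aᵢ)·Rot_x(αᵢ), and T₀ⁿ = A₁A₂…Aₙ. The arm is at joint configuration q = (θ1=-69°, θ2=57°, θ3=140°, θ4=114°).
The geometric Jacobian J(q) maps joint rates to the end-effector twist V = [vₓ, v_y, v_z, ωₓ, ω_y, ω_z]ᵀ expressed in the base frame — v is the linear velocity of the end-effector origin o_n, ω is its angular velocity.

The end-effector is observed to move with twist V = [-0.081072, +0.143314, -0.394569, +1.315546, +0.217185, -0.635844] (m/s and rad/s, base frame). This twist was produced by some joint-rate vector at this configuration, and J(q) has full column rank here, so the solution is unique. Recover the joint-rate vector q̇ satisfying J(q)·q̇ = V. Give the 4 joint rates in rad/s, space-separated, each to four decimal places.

0.2430 -0.6130 -0.6930 -0.9190

o_n = [-0.6232, -1.3513, 0.2476]
J₁: ẑ×o_n = [1.3513, -0.6232, 0.0000], ω = ẑ
J2: z=[-0.9336, -0.3584, 0.0000] o=[0.2867, -0.7469, 0.0000] → [-0.0887, 0.2311, 0.2382, -0.9336, -0.3584, 0.0000]
J3: z=[-0.9336, -0.3584, 0.0000] o=[-0.0267, -1.0188, 0.2181] → [-0.0106, 0.0276, 0.0966, -0.9336, -0.3584, 0.0000]
J4: z=[-0.1048, 0.2730, 0.9563] o=[-0.0952, -0.8403, 0.1596] → [0.5127, -0.4957, 0.1977, -0.1048, 0.2730, 0.9563]
q̇ = J⁺·V = [0.2430, -0.6130, -0.6930, -0.9190]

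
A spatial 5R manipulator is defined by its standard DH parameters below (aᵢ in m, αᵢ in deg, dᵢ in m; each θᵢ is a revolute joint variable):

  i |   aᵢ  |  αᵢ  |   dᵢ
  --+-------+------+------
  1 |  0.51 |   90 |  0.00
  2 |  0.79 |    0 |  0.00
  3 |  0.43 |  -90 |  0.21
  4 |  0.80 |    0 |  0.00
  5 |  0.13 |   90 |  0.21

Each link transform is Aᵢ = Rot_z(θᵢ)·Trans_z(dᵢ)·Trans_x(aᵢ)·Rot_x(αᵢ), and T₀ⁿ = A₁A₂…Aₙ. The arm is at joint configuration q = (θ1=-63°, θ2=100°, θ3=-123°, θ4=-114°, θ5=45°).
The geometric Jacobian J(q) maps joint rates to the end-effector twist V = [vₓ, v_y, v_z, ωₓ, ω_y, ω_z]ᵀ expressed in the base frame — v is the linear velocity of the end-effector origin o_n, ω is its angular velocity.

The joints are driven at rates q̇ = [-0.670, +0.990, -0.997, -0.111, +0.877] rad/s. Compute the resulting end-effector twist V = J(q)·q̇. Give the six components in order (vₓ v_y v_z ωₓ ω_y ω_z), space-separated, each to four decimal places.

o_n = [-0.6767, -1.0115, 0.9122]
J₁: ẑ×o_n = [1.0115, -0.6767, 0.0000], ω = ẑ
J2: z=[-0.8910, -0.4540, 0.0000] o=[0.2315, -0.4544, 0.0000] → [-0.4141, 0.8128, 0.0841, -0.8910, -0.4540, 0.0000]
J3: z=[-0.8910, -0.4540, 0.0000] o=[0.1693, -0.3322, 0.7780] → [-0.0609, 0.1196, 0.2212, -0.8910, -0.4540, 0.0000]
J4: z=[0.1774, -0.3481, 0.9205] o=[0.1618, -0.7802, 0.6100] → [0.1077, -0.8255, -0.3330, 0.1774, -0.3481, 0.9205]
J5: z=[0.1774, -0.3481, 0.9205] o=[-0.6253, -0.8451, 0.7371] → [0.0922, -0.0784, -0.0474, 0.1774, -0.3481, 0.9205]
V = J·q̇ = [-0.9580, 1.1617, -0.1420, 0.1421, -0.2635, 0.0351]

-0.9580 1.1617 -0.1420 0.1421 -0.2635 0.0351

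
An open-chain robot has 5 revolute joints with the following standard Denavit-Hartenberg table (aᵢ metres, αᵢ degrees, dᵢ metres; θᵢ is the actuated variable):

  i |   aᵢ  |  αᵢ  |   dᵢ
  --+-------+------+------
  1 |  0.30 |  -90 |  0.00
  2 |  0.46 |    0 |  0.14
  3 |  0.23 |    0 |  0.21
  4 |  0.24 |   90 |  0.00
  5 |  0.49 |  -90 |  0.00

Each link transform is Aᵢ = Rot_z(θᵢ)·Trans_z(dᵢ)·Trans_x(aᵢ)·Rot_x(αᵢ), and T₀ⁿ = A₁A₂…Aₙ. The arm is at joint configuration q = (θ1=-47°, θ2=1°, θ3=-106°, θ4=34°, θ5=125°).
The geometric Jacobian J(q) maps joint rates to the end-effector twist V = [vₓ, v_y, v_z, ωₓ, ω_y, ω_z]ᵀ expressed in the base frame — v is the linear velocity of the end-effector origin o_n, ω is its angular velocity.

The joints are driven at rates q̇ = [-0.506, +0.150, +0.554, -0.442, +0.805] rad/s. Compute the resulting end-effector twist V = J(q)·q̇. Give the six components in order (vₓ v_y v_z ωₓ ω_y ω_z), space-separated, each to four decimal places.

-0.1333 -0.6986 -0.3291 -0.3275 0.7353 -0.2439

o_n = [1.0181, 0.0100, 0.1753]
J₁: ẑ×o_n = [-0.0100, 1.0181, 0.0000], ω = ẑ
J2: z=[0.7314, 0.6820, 0.0000] o=[0.2046, -0.2194, 0.0000] → [0.1196, -0.1282, -0.3870, 0.7314, 0.6820, 0.0000]
J3: z=[0.7314, 0.6820, 0.0000] o=[0.6207, -0.4603, -0.0080] → [0.1250, -0.1341, 0.0729, 0.7314, 0.6820, 0.0000]
J4: z=[0.7314, 0.6820, 0.0000] o=[0.7336, -0.2735, 0.2141] → [-0.0265, 0.0284, 0.0134, 0.7314, 0.6820, 0.0000]
J5: z=[-0.6448, 0.6915, 0.3256] o=[0.7869, -0.3307, 0.4411] → [-0.2947, -0.0961, -0.3795, -0.6448, 0.6915, 0.3256]
V = J·q̇ = [-0.1333, -0.6986, -0.3291, -0.3275, 0.7353, -0.2439]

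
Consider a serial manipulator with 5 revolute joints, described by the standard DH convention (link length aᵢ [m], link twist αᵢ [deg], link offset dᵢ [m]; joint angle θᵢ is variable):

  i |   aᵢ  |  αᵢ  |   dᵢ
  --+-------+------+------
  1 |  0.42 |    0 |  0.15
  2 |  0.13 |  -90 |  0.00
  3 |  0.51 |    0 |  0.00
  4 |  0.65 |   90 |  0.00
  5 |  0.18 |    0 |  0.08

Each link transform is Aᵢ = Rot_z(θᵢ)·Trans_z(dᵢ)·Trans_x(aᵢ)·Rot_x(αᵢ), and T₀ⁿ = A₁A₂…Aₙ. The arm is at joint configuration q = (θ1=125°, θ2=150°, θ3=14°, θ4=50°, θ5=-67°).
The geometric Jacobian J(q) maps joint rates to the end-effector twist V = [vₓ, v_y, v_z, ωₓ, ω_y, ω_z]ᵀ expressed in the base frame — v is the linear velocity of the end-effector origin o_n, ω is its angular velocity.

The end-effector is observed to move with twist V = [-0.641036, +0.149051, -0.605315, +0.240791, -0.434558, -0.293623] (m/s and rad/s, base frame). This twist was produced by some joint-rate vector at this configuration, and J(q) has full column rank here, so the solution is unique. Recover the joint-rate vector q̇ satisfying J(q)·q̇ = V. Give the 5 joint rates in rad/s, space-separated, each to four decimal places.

o_n = [-0.3177, -0.6791, -0.5857]
J₁: ẑ×o_n = [0.6791, -0.3177, 0.0000], ω = ẑ
J2: z=[0.0000, 0.0000, 1.0000] o=[-0.2409, 0.3440, 0.1500] → [1.0231, -0.0768, 0.0000, 0.0000, 0.0000, 1.0000]
J3: z=[0.9962, 0.0872, 0.0000] o=[-0.2296, 0.2145, 0.1500] → [-0.0641, 0.7329, -0.8825, 0.9962, 0.0872, 0.0000]
J4: z=[0.9962, 0.0872, 0.0000] o=[-0.1864, -0.2784, 0.0266] → [-0.0534, 0.6100, -0.3877, 0.9962, 0.0872, 0.0000]
J5: z=[0.0783, -0.8954, 0.4384] o=[-0.1616, -0.5623, -0.5576] → [0.0764, -0.0662, -0.1489, 0.0783, -0.8954, 0.4384]
q̇ = J⁺·V = [0.3840, -0.8990, 0.9130, -0.7110, 0.5050]

0.3840 -0.8990 0.9130 -0.7110 0.5050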